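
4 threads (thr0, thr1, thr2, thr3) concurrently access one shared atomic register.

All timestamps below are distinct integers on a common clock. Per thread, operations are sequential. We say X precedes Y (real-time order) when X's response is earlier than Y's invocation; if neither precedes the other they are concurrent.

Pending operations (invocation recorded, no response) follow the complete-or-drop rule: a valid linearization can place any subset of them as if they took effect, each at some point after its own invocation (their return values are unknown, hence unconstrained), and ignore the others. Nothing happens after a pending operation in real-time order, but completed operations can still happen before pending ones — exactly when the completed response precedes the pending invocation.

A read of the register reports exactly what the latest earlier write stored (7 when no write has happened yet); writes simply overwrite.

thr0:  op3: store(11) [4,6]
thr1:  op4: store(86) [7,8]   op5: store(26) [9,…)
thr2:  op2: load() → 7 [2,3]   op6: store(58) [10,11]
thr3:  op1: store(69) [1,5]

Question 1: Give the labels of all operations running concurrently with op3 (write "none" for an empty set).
concurrent with op3 ([4,6]): every op whose interval crosses 4..6
op1 [1,5]: concurrent
op2 [2,3]: before
op4 [7,8]: after
op5 [9,…): after
op6 [10,11]: after

op1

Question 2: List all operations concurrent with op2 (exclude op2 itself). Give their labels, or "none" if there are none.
op2 spans [2,3]: anything still running between times 2 and 3 counts as concurrent
op1 [1,5]: concurrent
op3 [4,6]: after
op4 [7,8]: after
op5 [9,…): after
op6 [10,11]: after

op1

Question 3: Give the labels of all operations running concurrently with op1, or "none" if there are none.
op1 runs from 1 to 5; window-overlapping ops are concurrent
op2 [2,3]: concurrent
op3 [4,6]: concurrent
op4 [7,8]: after
op5 [9,…): after
op6 [10,11]: after

op2, op3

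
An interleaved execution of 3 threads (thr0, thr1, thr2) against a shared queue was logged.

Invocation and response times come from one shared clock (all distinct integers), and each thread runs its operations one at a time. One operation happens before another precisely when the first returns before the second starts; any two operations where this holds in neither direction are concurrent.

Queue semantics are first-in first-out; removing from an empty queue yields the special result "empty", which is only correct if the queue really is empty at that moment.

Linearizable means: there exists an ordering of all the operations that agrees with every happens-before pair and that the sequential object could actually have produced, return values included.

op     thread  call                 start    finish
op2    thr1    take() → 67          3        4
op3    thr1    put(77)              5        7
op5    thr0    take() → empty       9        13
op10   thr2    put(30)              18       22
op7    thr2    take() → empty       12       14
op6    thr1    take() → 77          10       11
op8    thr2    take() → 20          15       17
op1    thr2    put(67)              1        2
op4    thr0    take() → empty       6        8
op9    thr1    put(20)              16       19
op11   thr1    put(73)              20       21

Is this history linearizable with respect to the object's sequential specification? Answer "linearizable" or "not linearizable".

witness order: op1, op2, op4, op3, op6, op5, op7, op9, op8, op10, op11
after step 1 (op1 put(67)): queue <67>
after step 2 (op2 take() → 67): queue <>
after step 3 (op4 take() → empty): queue <>
after step 4 (op3 put(77)): queue <77>
after step 5 (op6 take() → 77): queue <>
after step 6 (op5 take() → empty): queue <>
after step 7 (op7 take() → empty): queue <>
after step 8 (op9 put(20)): queue <20>
after step 9 (op8 take() → 20): queue <>
after step 10 (op10 put(30)): queue <30>
after step 11 (op11 put(73)): queue <30,73>

linearizable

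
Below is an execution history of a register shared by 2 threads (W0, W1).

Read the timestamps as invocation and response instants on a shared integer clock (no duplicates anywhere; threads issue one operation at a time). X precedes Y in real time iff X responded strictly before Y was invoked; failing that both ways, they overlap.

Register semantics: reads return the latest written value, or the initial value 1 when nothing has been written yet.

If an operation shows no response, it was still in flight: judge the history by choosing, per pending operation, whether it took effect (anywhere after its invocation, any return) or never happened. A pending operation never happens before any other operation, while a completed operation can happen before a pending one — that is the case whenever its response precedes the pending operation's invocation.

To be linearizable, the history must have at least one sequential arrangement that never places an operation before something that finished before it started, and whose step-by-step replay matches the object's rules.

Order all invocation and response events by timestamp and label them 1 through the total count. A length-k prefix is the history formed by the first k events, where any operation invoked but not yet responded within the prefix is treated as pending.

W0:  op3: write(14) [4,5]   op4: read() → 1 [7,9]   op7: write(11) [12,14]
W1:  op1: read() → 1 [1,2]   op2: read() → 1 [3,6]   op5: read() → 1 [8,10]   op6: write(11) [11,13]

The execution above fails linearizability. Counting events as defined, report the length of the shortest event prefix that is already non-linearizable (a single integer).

events 1..8 are still linearizable — one witness is op1, op2, op3:
after step 1 (op1 read() → 1): value 1
after step 2 (op2 read() → 1): value 1
after step 3 (op3 write(14)): value 14
once event 9 joins (op4's response, time 9), exhaustive search finds no witness
completion choices over the 1 pending operation (op5) were checked; none helps
take op1, op2, op3, op4 (pending dropped): step 4 already fails, because op4 read() → 1 cannot occur there
take op1, op3, op2, op4 (pending dropped): step 3 already fails, because op2 read() → 1 cannot occur there

9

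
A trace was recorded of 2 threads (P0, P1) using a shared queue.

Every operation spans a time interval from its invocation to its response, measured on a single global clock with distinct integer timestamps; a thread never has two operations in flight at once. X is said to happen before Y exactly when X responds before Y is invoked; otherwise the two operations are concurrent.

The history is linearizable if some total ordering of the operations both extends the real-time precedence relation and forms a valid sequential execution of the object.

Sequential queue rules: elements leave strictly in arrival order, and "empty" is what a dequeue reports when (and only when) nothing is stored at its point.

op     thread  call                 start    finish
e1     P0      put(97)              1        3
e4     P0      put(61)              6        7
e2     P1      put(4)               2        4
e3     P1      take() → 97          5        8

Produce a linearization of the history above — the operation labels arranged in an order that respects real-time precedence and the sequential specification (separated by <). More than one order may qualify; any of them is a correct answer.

e1 < e2 < e3 < e4

step 1: e1 put(97) — queue <97>
step 2: e2 put(4) — queue <97,4>
step 3: e3 take() → 97 — queue <4>
step 4: e4 put(61) — queue <4,61>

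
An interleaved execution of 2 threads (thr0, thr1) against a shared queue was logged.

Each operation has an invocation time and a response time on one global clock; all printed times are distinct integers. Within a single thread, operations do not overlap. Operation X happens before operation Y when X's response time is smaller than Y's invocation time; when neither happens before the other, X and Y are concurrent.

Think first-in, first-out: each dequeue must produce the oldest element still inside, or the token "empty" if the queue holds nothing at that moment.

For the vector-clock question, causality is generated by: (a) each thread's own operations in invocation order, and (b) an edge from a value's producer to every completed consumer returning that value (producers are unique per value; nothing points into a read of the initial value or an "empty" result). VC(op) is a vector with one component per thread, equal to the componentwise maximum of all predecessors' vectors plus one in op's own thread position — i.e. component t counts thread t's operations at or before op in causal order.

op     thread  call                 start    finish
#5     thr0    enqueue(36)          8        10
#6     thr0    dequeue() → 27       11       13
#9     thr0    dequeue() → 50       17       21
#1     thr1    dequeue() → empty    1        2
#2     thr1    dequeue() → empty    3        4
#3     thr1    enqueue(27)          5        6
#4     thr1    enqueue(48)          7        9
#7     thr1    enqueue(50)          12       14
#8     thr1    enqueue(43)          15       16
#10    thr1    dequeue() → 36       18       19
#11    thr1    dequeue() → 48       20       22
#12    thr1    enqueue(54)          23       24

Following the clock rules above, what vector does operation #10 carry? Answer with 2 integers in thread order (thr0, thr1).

(1, 7)

VC(#1, invoked at 1): no causal predecessors; +1 on thr1 → (0, 1)
VC(#5, invoked at 8): no causal predecessors; +1 on thr0 → (1, 0)
#2, invoked 3, takes VC(#1)=(0, 1) under max, adds 1 for thr1 → (0, 2)
#3, invoked 5, takes VC(#2)=(0, 2) under max, adds 1 for thr1 → (0, 3)
#4, invoked 7, takes VC(#3)=(0, 3) under max, adds 1 for thr1 → (0, 4)
#7, invoked 12, takes VC(#4)=(0, 4) under max, adds 1 for thr1 → (0, 5)
#6, invoked 11, takes VC(#3)=(0, 3), VC(#5)=(1, 0) under max, adds 1 for thr0 → (2, 3)
#8, invoked 15, takes VC(#7)=(0, 5) under max, adds 1 for thr1 → (0, 6)
#10, invoked 18, takes VC(#5)=(1, 0), VC(#8)=(0, 6) under max, adds 1 for thr1 → (1, 7)
#9, invoked 17, takes VC(#6)=(2, 3), VC(#7)=(0, 5) under max, adds 1 for thr0 → (3, 5)
#11, invoked 20, takes VC(#4)=(0, 4), VC(#10)=(1, 7) under max, adds 1 for thr1 → (1, 8)
#12, invoked 23, takes VC(#11)=(1, 8) under max, adds 1 for thr1 → (1, 9)
target: VC(#10) = (1, 7)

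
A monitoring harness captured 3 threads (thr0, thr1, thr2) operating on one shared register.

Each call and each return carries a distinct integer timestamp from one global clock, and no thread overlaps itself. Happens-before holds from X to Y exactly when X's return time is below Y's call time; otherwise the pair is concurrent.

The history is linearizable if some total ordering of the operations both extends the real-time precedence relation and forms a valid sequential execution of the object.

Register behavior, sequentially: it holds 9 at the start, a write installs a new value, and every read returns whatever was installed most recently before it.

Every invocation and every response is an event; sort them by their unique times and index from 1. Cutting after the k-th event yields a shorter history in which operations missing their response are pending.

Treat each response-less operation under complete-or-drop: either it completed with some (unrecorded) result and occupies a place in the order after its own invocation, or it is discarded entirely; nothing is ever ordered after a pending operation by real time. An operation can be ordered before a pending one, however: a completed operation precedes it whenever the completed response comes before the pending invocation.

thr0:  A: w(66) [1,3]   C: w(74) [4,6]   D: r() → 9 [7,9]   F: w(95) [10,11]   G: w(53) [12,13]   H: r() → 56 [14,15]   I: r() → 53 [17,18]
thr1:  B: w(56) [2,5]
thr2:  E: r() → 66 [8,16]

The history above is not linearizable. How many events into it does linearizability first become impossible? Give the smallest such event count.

one valid order for events 1..8 is A, B, C:
after step 1 (A w(66)): value 66
after step 2 (B w(56)): value 56
after step 3 (C w(74)): value 74
at event 9 (D's time-9 response) nothing linearizes any more
no completion choice of the 1 pending operation (E) rescues it — every subset was tried
sample order A, B, C, D (pending dropped) stalls at step 4 — D r() → 9 has no legal effect
sample order A, C, B, D (pending dropped) stalls at step 4 — D r() → 9 has no legal effect

9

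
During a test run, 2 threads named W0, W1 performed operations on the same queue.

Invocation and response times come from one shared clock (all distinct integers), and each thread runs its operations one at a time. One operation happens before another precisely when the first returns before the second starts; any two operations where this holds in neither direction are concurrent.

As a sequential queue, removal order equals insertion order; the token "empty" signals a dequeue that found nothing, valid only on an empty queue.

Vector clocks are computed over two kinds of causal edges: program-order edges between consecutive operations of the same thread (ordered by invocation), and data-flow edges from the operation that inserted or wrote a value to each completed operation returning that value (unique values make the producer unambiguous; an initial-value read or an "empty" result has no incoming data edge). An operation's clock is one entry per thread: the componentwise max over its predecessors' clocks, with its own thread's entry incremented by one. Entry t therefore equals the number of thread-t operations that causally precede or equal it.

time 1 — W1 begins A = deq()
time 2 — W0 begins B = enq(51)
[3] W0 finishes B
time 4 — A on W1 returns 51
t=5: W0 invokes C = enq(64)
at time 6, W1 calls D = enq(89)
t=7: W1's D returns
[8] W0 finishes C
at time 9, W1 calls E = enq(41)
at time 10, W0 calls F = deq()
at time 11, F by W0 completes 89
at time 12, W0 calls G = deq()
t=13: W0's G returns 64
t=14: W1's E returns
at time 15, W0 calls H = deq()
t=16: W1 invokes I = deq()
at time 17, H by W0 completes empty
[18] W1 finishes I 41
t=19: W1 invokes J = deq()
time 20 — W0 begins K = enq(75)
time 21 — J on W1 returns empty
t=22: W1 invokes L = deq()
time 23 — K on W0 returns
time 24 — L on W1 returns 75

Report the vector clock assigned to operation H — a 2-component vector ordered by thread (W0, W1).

(5, 2)

invoked at 2, B has no predecessors; its own W0 bump gives (1, 0)
invoked at 1, A merges VC(B)=(1, 0) and bumps W1's slot → (1, 1)
invoked at 5, C merges VC(B)=(1, 0) and bumps W0's slot → (2, 0)
invoked at 6, D merges VC(A)=(1, 1) and bumps W1's slot → (1, 2)
invoked at 9, E merges VC(D)=(1, 2) and bumps W1's slot → (1, 3)
invoked at 16, I merges VC(E)=(1, 3) and bumps W1's slot → (1, 4)
invoked at 10, F merges VC(C)=(2, 0), VC(D)=(1, 2) and bumps W0's slot → (3, 2)
invoked at 19, J merges VC(I)=(1, 4) and bumps W1's slot → (1, 5)
invoked at 12, G merges VC(C)=(2, 0), VC(F)=(3, 2) and bumps W0's slot → (4, 2)
invoked at 15, H merges VC(G)=(4, 2) and bumps W0's slot → (5, 2)
invoked at 20, K merges VC(H)=(5, 2) and bumps W0's slot → (6, 2)
invoked at 22, L merges VC(J)=(1, 5), VC(K)=(6, 2) and bumps W1's slot → (6, 6)
target: VC(H) = (5, 2)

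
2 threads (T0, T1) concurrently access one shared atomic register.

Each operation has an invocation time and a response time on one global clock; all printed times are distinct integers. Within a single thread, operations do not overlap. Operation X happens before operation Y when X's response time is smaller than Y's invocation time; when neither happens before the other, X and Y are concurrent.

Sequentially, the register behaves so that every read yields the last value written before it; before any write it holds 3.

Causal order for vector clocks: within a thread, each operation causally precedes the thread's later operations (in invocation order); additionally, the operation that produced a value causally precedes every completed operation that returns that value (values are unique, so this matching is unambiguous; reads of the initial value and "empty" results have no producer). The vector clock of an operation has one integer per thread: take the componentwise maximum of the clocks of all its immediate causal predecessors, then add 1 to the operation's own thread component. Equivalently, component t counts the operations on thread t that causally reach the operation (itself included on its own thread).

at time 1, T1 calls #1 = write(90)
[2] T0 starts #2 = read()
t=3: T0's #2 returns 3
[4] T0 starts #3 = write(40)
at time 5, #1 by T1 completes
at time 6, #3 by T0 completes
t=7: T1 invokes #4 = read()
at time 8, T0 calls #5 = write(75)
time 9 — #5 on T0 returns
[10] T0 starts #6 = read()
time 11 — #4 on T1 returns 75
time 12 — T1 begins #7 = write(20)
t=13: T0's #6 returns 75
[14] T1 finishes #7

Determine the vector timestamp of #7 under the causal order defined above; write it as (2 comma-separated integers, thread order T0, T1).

invoked at 1, #1 has no predecessors; its own T1 bump gives (0, 1)
invoked at 2, #2 has no predecessors; its own T0 bump gives (1, 0)
from VC(#2)=(1, 0), #3 (invoked 4) maxes components and bumps T0 → (2, 0)
from VC(#3)=(2, 0), #5 (invoked 8) maxes components and bumps T0 → (3, 0)
from VC(#5)=(3, 0), #6 (invoked 10) maxes components and bumps T0 → (4, 0)
from VC(#1)=(0, 1), VC(#5)=(3, 0), #4 (invoked 7) maxes components and bumps T1 → (3, 2)
from VC(#4)=(3, 2), #7 (invoked 12) maxes components and bumps T1 → (3, 3)
target: VC(#7) = (3, 3)

(3, 3)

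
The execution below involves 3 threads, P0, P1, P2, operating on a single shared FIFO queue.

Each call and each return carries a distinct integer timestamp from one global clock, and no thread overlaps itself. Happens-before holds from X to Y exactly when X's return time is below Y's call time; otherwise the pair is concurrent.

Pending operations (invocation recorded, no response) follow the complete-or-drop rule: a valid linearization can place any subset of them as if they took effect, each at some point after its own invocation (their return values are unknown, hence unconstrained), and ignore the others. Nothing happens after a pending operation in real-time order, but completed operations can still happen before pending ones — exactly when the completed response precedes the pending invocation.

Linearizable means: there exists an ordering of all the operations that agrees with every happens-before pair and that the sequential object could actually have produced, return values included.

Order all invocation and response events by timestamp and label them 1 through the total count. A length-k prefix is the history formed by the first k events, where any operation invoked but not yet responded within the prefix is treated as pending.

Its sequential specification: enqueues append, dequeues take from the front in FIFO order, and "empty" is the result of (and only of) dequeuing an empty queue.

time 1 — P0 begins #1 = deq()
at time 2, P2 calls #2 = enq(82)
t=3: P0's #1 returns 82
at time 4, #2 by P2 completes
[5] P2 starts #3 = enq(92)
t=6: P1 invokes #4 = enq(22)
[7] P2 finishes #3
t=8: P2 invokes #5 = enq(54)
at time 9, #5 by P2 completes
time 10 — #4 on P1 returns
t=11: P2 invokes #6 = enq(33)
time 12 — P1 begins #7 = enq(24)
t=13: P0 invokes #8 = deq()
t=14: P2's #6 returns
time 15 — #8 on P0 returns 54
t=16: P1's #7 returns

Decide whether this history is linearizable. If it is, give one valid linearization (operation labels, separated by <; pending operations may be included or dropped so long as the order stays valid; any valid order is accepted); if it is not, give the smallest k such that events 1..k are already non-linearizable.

already the first 15 events (up to #8's response at time 15) admit no linearization; the first 14 still do
12 orders of the 7 completed FIFO queue ops respect real time; none is legal
every completion of the 1 pending operation (#7) was checked; none linearizes
e.g. #1, #2, #3, #4, #5, #6, #8 (pending dropped): illegal at step 1, since #1 deq() → 82 cannot apply there
e.g. #1, #2, #3, #4, #5, #8, #6 (pending dropped): illegal at step 1, since #1 deq() → 82 cannot apply there

not linearizable — minimal violating prefix: 15 events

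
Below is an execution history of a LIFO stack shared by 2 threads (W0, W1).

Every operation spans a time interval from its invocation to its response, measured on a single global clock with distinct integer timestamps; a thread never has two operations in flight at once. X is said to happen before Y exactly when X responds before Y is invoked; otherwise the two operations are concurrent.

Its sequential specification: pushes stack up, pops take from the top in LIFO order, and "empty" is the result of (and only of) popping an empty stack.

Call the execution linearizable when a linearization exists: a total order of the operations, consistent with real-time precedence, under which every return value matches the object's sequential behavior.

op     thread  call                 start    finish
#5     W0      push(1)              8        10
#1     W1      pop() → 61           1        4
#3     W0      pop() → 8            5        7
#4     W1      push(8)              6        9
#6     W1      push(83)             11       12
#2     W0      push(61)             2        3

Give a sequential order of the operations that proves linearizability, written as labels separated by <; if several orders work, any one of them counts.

1. #2 push(61), leaving stack <61>
2. #1 pop() → 61, leaving stack <>
3. #4 push(8), leaving stack <8>
4. #3 pop() → 8, leaving stack <>
5. #5 push(1), leaving stack <1>
6. #6 push(83), leaving stack <1,83>

#2 < #1 < #4 < #3 < #5 < #6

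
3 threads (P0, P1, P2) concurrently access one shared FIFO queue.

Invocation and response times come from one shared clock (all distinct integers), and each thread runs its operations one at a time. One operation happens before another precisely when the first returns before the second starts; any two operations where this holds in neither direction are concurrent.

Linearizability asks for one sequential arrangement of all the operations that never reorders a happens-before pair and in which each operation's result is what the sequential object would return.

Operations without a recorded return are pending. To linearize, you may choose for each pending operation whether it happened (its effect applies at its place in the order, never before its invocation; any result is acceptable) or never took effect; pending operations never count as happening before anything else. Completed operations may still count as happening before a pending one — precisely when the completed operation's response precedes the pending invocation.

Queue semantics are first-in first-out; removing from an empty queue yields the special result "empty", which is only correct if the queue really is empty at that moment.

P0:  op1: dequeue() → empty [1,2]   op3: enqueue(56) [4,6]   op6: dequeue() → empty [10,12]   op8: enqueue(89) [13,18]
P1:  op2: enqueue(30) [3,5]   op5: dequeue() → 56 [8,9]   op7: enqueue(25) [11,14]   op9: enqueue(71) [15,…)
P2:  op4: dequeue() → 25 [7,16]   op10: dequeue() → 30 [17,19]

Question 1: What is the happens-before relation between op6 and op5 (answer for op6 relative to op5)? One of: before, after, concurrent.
op6 spans [10,12], op5 spans [8,9]
resp(op5)=9 < inv(op6)=10

after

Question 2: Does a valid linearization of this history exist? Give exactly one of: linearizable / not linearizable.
cut after 15 events: linearizable; cut after 16 events (op4 responds, time 16): not linearizable
16 orders of the 7 completed FIFO queue ops respect real time; none is legal
no escape via the 2 pending operations (op8, op9): every completion choice fails
e.g. op1, op2, op3, op4, op5, op6, op7 (pending dropped): illegal at step 4, since op4 dequeue() → 25 cannot apply there
e.g. op1, op2, op3, op4, op5, op7, op6 (pending dropped): illegal at step 4, since op4 dequeue() → 25 cannot apply there

not linearizable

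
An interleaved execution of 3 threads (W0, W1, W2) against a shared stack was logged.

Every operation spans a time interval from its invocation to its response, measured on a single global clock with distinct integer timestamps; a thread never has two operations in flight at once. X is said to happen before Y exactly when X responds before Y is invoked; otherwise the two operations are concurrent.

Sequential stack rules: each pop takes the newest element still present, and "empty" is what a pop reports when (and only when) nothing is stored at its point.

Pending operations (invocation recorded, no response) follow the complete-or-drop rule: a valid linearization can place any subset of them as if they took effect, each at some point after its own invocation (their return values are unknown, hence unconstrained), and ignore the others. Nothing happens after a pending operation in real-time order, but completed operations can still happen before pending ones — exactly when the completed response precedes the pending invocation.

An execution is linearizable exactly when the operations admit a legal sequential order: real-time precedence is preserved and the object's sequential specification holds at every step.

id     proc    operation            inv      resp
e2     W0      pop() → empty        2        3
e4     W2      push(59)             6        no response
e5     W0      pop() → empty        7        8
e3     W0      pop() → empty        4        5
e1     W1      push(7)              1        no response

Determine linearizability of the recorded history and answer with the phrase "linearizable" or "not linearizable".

witness order: e2, e3, e5
after step 1 (e2 pop() → empty): stack <>
after step 2 (e3 pop() → empty): stack <>
after step 3 (e5 pop() → empty): stack <>

linearizable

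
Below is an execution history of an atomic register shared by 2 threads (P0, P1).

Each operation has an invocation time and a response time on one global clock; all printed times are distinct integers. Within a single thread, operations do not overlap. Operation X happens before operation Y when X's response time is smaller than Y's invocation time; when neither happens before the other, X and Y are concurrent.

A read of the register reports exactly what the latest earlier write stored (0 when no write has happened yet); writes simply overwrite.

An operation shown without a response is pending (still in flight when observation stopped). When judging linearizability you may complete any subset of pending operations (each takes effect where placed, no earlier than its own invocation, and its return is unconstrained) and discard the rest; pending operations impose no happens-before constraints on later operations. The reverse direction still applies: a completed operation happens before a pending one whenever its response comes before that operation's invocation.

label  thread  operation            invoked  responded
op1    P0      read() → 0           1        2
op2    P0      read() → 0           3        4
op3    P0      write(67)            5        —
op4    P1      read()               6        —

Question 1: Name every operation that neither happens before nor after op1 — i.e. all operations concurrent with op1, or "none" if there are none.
Answer: none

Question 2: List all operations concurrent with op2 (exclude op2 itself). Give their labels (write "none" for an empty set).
Answer: none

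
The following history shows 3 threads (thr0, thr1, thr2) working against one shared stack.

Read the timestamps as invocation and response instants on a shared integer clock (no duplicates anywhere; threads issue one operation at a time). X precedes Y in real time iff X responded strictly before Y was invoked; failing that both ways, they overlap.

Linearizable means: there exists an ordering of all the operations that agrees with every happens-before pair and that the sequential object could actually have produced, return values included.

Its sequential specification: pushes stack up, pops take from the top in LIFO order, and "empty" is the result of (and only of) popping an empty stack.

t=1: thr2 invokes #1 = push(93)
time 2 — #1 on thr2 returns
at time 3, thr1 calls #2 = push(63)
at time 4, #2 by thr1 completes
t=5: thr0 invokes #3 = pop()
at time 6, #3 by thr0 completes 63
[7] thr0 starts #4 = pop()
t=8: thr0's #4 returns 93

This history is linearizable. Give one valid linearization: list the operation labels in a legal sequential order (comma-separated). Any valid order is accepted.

#1, #2, #3, #4

step 1: #1 push(93) — stack <93>
step 2: #2 push(63) — stack <93,63>
step 3: #3 pop() → 63 — stack <93>
step 4: #4 pop() → 93 — stack <>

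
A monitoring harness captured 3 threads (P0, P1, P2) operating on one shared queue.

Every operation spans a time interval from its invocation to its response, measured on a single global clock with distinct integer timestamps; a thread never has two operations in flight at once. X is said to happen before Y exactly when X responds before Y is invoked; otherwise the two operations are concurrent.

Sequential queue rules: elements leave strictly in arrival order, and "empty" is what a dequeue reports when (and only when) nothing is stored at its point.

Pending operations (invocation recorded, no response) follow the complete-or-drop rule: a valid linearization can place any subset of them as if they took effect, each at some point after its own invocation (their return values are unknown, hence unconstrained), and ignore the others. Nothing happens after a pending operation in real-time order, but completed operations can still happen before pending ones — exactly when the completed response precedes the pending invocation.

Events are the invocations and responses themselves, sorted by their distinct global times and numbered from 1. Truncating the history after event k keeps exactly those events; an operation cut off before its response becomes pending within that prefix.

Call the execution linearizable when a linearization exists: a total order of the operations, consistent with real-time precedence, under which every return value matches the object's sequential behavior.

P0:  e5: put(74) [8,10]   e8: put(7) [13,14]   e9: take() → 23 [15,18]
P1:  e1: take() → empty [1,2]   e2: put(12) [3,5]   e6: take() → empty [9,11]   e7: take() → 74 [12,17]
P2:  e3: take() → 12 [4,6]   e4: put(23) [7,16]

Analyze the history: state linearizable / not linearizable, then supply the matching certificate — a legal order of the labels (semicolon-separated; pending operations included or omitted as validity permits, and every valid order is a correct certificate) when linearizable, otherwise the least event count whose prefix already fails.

linearizable — witness: e1; e2; e3; e6; e4; e5; e8; e9; e7

after step 1 (e1 take() → empty): queue <>
after step 2 (e2 put(12)): queue <12>
after step 3 (e3 take() → 12): queue <>
after step 4 (e6 take() → empty): queue <>
after step 5 (e4 put(23)): queue <23>
after step 6 (e5 put(74)): queue <23,74>
after step 7 (e8 put(7)): queue <23,74,7>
after step 8 (e9 take() → 23): queue <74,7>
after step 9 (e7 take() → 74): queue <7>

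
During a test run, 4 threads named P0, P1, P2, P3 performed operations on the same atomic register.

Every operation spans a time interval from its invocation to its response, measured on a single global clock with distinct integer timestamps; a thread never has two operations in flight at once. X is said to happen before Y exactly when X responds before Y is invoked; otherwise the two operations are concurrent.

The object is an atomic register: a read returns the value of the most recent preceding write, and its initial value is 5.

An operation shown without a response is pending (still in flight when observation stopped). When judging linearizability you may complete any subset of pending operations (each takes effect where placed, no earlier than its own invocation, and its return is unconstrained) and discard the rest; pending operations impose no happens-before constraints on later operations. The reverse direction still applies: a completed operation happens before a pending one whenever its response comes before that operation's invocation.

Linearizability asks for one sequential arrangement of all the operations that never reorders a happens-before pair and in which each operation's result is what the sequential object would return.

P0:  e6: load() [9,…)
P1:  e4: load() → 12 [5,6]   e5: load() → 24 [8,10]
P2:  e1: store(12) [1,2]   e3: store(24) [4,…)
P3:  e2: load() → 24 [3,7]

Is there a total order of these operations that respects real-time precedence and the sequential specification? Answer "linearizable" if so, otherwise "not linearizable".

linearizable

one valid linearization: e1, e4, e3, e2, e5
step 1: e1 store(12) — value 12
step 2: e4 load() → 12 — value 12
step 3: e3 store(24) (pending, included) — value 24
step 4: e2 load() → 24 — value 24
step 5: e5 load() → 24 — value 24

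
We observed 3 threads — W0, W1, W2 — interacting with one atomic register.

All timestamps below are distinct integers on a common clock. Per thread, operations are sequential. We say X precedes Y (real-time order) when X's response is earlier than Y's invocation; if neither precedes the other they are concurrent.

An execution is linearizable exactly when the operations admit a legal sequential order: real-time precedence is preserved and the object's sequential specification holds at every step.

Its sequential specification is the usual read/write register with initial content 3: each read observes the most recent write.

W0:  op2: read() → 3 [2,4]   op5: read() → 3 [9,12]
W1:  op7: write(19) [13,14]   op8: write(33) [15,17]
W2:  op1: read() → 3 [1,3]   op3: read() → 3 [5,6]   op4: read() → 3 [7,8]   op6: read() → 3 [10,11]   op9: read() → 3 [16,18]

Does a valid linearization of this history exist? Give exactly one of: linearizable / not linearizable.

not linearizable

prefix check: 1..17 passes, 1..18 fails once op9's time-18 response joins
every one of the 8 real-time-consistent orders over 9 completed atomic register ops fails the sequential spec
one such order, op1, op2, op3, op4, op5, op6, op7, op8, op9, breaks at step 9 where op9 read() → 3 is illegal
one such order, op1, op2, op3, op4, op5, op6, op7, op9, op8, breaks at step 8 where op9 read() → 3 is illegal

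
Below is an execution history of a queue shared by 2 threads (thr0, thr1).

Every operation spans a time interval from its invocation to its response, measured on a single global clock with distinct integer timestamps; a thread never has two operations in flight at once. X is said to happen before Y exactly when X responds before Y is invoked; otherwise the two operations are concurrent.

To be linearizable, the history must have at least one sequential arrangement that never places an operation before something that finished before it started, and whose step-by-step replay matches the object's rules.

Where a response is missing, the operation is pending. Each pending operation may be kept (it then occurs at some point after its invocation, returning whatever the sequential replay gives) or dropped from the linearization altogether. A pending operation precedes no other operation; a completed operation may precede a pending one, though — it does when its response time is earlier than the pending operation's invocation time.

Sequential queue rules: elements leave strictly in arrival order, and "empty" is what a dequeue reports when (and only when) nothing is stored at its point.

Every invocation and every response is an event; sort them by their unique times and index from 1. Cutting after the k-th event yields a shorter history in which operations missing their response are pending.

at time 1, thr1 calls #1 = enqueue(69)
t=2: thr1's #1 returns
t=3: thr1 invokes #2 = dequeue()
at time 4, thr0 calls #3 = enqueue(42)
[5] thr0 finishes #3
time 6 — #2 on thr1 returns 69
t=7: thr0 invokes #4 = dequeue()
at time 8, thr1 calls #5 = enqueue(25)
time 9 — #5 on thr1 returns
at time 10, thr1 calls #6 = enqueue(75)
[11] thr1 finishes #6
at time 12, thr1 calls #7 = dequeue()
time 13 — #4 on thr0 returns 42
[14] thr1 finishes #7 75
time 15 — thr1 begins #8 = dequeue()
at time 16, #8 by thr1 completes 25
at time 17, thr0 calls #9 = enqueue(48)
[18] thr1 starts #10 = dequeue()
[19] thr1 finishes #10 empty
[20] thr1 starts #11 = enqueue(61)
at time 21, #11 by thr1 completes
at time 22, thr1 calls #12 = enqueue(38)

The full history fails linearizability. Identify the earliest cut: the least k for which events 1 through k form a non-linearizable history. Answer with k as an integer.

events 1..13 are linearizable; a witness order is #1, #2, #3, #4, #5, #6:
after step 1 (#1 enqueue(69)): queue <69>
after step 2 (#2 dequeue() → 69): queue <>
after step 3 (#3 enqueue(42)): queue <42>
after step 4 (#4 dequeue() → 42): queue <>
after step 5 (#5 enqueue(25)): queue <25>
after step 6 (#6 enqueue(75)): queue <25,75>
adding event 14 (#7 responds at 14) leaves no legal real-time order
take #1, #2, #3, #4, #5, #6, #7: step 7 already fails, because #7 dequeue() → 75 cannot occur there
take #1, #2, #3, #5, #4, #6, #7: step 7 already fails, because #7 dequeue() → 75 cannot occur there

14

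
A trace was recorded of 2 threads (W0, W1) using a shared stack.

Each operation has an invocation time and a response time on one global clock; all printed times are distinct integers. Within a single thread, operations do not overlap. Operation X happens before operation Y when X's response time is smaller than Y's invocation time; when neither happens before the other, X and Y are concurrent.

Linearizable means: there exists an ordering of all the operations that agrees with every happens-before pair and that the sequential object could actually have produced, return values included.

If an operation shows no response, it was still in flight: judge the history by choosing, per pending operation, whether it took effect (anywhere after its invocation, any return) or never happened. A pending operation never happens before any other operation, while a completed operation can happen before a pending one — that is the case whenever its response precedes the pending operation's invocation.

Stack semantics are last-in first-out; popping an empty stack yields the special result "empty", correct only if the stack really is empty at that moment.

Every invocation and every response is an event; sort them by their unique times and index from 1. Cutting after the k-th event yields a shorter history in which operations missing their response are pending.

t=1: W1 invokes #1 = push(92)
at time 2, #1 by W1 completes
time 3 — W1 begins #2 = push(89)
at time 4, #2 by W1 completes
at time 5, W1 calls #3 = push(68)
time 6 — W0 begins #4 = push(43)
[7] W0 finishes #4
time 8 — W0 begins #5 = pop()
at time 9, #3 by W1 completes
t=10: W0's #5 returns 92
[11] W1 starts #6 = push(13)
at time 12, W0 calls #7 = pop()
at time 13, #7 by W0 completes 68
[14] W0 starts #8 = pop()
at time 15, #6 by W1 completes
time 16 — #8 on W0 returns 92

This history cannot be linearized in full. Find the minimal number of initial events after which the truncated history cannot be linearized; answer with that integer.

10

events 1..9 are linearizable; a witness order is #1, #2, #3, #4:
after step 1 (#1 push(92)): stack <92>
after step 2 (#2 push(89)): stack <92,89>
after step 3 (#3 push(68)): stack <92,89,68>
after step 4 (#4 push(43)): stack <92,89,68,43>
include event 10 — #5 responding at 10 — and every candidate order breaks
take #1, #2, #3, #4, #5: step 5 already fails, because #5 pop() → 92 cannot occur there
take #1, #2, #4, #3, #5: step 5 already fails, because #5 pop() → 92 cannot occur there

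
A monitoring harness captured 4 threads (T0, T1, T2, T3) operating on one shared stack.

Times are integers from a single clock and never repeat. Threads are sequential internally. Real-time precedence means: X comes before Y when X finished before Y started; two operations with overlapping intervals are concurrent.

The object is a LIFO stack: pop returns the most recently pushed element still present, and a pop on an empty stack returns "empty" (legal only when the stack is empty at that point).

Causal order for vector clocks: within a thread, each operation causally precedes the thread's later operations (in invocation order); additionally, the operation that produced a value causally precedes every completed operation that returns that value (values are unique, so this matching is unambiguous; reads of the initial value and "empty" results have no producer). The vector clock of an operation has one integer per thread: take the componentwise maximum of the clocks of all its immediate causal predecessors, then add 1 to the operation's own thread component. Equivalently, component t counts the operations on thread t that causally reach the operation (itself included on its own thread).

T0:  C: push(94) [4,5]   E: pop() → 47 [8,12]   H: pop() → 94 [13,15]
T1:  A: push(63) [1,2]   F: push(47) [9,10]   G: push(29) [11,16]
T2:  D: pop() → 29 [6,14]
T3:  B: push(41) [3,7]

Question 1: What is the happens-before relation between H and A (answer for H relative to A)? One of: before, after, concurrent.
after

H spans [13,15], A spans [1,2]
resp(A)=2 < inv(H)=13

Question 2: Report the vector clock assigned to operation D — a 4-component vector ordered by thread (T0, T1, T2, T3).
(0, 3, 1, 0)

root op B, invoked 3: fresh clock plus T3's own tick → (0, 0, 0, 1)
root op A, invoked 1: fresh clock plus T1's own tick → (0, 1, 0, 0)
root op C, invoked 4: fresh clock plus T0's own tick → (1, 0, 0, 0)
VC(F, invoked at 9): max of VC(A)=(0, 1, 0, 0), then +1 on thread T1 → (0, 2, 0, 0)
VC(G, invoked at 11): max of VC(F)=(0, 2, 0, 0), then +1 on thread T1 → (0, 3, 0, 0)
VC(D, invoked at 6): max of VC(G)=(0, 3, 0, 0), then +1 on thread T2 → (0, 3, 1, 0)
VC(E, invoked at 8): max of VC(C)=(1, 0, 0, 0), VC(F)=(0, 2, 0, 0), then +1 on thread T0 → (2, 2, 0, 0)
VC(H, invoked at 13): max of VC(C)=(1, 0, 0, 0), VC(E)=(2, 2, 0, 0), then +1 on thread T0 → (3, 2, 0, 0)
target: VC(D) = (0, 3, 1, 0)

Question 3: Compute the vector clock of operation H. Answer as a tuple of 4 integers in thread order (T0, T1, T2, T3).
(3, 2, 0, 0)

no predecessors for B (invoked 3): T3 increments from zero → (0, 0, 0, 1)
no predecessors for A (invoked 1): T1 increments from zero → (0, 1, 0, 0)
no predecessors for C (invoked 4): T0 increments from zero → (1, 0, 0, 0)
merge at F (invoked 9): VC(A)=(0, 1, 0, 0), own-thread bump on T1 → (0, 2, 0, 0)
merge at G (invoked 11): VC(F)=(0, 2, 0, 0), own-thread bump on T1 → (0, 3, 0, 0)
merge at D (invoked 6): VC(G)=(0, 3, 0, 0), own-thread bump on T2 → (0, 3, 1, 0)
merge at E (invoked 8): VC(C)=(1, 0, 0, 0), VC(F)=(0, 2, 0, 0), own-thread bump on T0 → (2, 2, 0, 0)
merge at H (invoked 13): VC(C)=(1, 0, 0, 0), VC(E)=(2, 2, 0, 0), own-thread bump on T0 → (3, 2, 0, 0)
target: VC(H) = (3, 2, 0, 0)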